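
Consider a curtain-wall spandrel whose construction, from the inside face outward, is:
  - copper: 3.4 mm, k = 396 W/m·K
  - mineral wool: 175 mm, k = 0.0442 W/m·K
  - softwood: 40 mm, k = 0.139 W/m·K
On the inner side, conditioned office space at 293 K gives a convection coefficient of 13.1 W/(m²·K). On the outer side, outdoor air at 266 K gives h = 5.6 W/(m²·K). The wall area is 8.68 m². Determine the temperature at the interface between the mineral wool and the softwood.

Series thermal resistances:
R_inner film = 1/(h_i·A) = 1/(13.1×8.68) = 0.008794 K/W
R_copper = L/(kA) = 0.0034/(396×8.68) = 9.892×10^-7 K/W
R_mineral wool = L/(kA) = 0.175/(0.0442×8.68) = 0.4561 K/W
R_softwood = L/(kA) = 0.04/(0.139×8.68) = 0.03315 K/W
R_outer film = 1/(h_o·A) = 1/(5.6×8.68) = 0.02057 K/W
R_total = 0.5187 K/W;  Q = ΔT/R_total = 27/0.5187 = 52.06 W
T_interface = T_inner − Q·ΣR(inner→interface) = 293 − 52.1×0.4649

T ≈ 269 K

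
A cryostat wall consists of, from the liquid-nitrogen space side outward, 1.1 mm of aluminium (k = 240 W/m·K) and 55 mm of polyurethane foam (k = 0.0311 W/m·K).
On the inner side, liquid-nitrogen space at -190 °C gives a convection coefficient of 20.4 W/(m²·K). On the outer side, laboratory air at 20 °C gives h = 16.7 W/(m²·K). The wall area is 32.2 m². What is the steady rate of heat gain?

Q ≈ 3600 W

Model the wall as resistances in series:
R_inner film = 1/(h_i·A) = 1/(20.4×32.2) = 0.001522 K/W
R_aluminium = L/(kA) = 0.0011/(240×32.2) = 1.423×10^-7 K/W
R_polyurethane foam = L/(kA) = 0.055/(0.0311×32.2) = 0.05492 K/W
R_outer film = 1/(h_o·A) = 1/(16.7×32.2) = 0.00186 K/W
R_total = 0.0583 K/W
Q = ΔT / R_total = 210 / 0.0583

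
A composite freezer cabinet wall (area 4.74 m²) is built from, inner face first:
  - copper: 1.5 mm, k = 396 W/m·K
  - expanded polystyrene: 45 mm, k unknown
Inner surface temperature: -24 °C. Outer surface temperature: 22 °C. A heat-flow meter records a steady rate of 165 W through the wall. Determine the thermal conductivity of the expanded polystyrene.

k ≈ 0.0341 W/(m·K)

Thermal resistances in series:
R_copper = L/(kA) = 0.0015/(396×4.74) = 7.991×10^-7 K/W
Sum of known resistances R_other = 7.991×10^-7 K/W
Total R = ΔT/Q = 46/165 = 0.2788 K/W
R_expanded polystyrene = R_total − R_other = 0.2788 K/W
k = L/(R·A) = 0.045/(0.2788×4.74)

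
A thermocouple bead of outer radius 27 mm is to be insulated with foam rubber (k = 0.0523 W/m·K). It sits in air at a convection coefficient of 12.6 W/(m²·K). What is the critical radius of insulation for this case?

For a sphere r_cr = 2k/h = 2×0.0523/12.6
r_cr = 8.3 mm; since the bare radius (27 mm) is above r_cr, any added insulation will reduce heat loss.

r_cr ≈ 8.3 mm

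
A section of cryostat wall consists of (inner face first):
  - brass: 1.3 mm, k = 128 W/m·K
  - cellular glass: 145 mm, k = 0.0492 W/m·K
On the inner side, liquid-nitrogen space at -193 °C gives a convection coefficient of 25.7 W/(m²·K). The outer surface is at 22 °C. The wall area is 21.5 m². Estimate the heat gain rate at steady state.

Q ≈ 1550 W

Using the resistance-network approach (series):
R_inner film = 1/(h_i·A) = 1/(25.7×21.5) = 0.00181 K/W
R_brass = L/(kA) = 0.0013/(128×21.5) = 4.724×10^-7 K/W
R_cellular glass = L/(kA) = 0.145/(0.0492×21.5) = 0.1371 K/W
R_total = 0.1389 K/W
Q = ΔT / R_total = 215 / 0.1389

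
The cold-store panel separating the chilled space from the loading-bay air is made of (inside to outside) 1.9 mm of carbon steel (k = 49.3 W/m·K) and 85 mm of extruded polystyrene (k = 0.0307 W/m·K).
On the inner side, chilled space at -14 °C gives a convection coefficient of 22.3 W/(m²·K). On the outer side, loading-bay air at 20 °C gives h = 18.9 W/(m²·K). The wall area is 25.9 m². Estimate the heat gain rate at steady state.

Series thermal resistances:
R_inner film = 1/(h_i·A) = 1/(22.3×25.9) = 0.001731 K/W
R_carbon steel = L/(kA) = 0.0019/(49.3×25.9) = 1.488×10^-6 K/W
R_extruded polystyrene = L/(kA) = 0.085/(0.0307×25.9) = 0.1069 K/W
R_outer film = 1/(h_o·A) = 1/(18.9×25.9) = 0.002043 K/W
R_total = 0.1107 K/W
Q = ΔT / R_total = 34 / 0.1107

Q ≈ 307 W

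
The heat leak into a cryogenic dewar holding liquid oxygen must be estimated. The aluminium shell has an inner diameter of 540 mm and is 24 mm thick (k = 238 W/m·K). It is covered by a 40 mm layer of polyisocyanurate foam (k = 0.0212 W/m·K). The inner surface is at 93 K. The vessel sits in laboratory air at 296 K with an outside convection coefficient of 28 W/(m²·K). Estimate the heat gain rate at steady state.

Radial (spherical) resistances in series:
R_aluminium shell = (1/0.27 − 1/0.294)/(4π×238) = 1.011×10^-4 K/W
R_polyisocyanurate foam = (1/0.294 − 1/0.334)/(4π×0.0212) = 1.529 K/W
R_outer film = 1/(h·4πr_o²) = 1/(28×4π×0.334²) = 0.02548 K/W
R_total = 1.555 K/W
Q = ΔT/R_total = 203/1.555

Q ≈ 131 W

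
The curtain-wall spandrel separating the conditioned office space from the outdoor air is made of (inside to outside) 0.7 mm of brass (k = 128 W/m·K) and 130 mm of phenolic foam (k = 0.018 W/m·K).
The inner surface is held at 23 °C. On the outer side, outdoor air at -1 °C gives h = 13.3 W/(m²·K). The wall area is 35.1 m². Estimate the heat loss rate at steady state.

Model the wall as resistances in series:
R_brass = L/(kA) = 0.0007/(128×35.1) = 1.558×10^-7 K/W
R_phenolic foam = L/(kA) = 0.13/(0.018×35.1) = 0.2058 K/W
R_outer film = 1/(h_o·A) = 1/(13.3×35.1) = 0.002142 K/W
R_total = 0.2079 K/W
Q = ΔT / R_total = 24 / 0.2079

Q ≈ 115 W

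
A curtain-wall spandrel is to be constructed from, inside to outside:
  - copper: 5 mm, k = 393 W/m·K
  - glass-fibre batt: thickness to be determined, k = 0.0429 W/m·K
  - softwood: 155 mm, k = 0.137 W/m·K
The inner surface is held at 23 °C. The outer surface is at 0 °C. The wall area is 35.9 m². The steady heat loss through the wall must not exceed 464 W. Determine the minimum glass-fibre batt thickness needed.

L ≈ 27.8 mm

Using the resistance-network approach (series):
R_copper = L/(kA) = 0.005/(393×35.9) = 3.544×10^-7 K/W
R_softwood = L/(kA) = 0.155/(0.137×35.9) = 0.03151 K/W
Sum of the known resistances R_other = 0.03152 K/W
Required total resistance R_tot = ΔT/Q_allow = 23/464 = 0.04957 K/W
R_glass-fibre batt = R_tot − R_other = 0.01805 K/W
L = R·k·A = 0.01805×0.0429×35.9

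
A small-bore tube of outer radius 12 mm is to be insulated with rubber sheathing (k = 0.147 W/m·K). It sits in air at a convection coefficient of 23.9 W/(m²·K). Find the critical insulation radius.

r_cr ≈ 6.15 mm

For a cylinder r_cr = k/h = 0.147/23.9
r_cr = 6.15 mm; since the bare radius (12 mm) is above r_cr, any added insulation will reduce heat loss.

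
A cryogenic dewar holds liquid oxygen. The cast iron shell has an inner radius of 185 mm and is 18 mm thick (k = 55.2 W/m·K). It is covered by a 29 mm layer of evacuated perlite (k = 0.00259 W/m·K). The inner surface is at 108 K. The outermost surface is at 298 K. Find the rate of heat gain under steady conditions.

Q ≈ 10 W

For a spherical shell R = (1/r₁ − 1/r₂)/(4πk); film R = 1/(h·4πr²). In series:
R_cast iron shell = (1/0.185 − 1/0.203)/(4π×55.2) = 6.91×10^-4 K/W
R_evacuated perlite = (1/0.203 − 1/0.232)/(4π×0.00259) = 18.92 K/W
R_total = 18.92 K/W
Q = ΔT/R_total = 190/18.92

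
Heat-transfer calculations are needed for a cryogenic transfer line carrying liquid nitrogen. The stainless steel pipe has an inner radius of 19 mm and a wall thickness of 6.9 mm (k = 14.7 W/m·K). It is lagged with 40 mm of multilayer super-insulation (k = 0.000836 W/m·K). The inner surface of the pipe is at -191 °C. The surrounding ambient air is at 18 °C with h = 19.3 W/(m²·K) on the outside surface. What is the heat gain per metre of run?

q′ ≈ 1.17 W/m

Cylindrical conduction, so R = ln(r₂/r₁)/(2πkL) per layer, in series:
R_stainless steel pipe wall = ln(25.9/19)/(2π×14.7×1) = 0.003354 K/W
R_multilayer super-insulation = ln(65.9/25.9)/(2π×0.000836×1) = 177.8 K/W
R_outer film = 1/(h_o·2πr_oL) = 1/(19.3×2π×0.0659×1) = 0.1251 K/W
R_total = 177.9 K/W
Q = ΔT/R_total = 209/177.9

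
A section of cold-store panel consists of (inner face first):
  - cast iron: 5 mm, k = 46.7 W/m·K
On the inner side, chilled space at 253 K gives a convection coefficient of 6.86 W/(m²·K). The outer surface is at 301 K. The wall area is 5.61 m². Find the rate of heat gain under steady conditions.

Series thermal resistances:
R_inner film = 1/(h_i·A) = 1/(6.86×5.61) = 0.02598 K/W
R_cast iron = L/(kA) = 0.005/(46.7×5.61) = 1.908×10^-5 K/W
R_total = 0.026 K/W
Q = ΔT / R_total = 48 / 0.026

Q ≈ 1850 W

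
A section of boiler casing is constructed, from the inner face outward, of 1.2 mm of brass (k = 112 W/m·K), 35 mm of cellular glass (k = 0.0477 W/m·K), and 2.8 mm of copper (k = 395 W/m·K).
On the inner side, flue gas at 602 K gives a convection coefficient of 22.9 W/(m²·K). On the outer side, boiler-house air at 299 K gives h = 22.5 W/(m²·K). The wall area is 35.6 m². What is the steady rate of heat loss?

Using the resistance-network approach (series):
R_inner film = 1/(h_i·A) = 1/(22.9×35.6) = 0.001227 K/W
R_brass = L/(kA) = 0.0012/(112×35.6) = 3.01×10^-7 K/W
R_cellular glass = L/(kA) = 0.035/(0.0477×35.6) = 0.02061 K/W
R_copper = L/(kA) = 0.0028/(395×35.6) = 1.991×10^-7 K/W
R_outer film = 1/(h_o·A) = 1/(22.5×35.6) = 0.001248 K/W
R_total = 0.02309 K/W
Q = ΔT / R_total = 303 / 0.02309

Q ≈ 13100 W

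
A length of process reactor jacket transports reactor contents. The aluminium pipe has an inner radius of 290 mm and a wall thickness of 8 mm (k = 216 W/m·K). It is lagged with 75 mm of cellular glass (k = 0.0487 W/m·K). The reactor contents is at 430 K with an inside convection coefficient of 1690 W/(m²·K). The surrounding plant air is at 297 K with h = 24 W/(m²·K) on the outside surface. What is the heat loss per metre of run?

q′ ≈ 177 W/m

For a radial system each layer contributes R = ln(r_out/r_in)/(2πkL); films add R = 1/(hA).
R_inner film = 1/(h_i·2πr₁L) = 1/(1690×2π×0.29×1) = 3.247×10^-4 K/W
R_aluminium pipe wall = ln(298/290)/(2π×216×1) = 2.005×10^-5 K/W
R_cellular glass = ln(373/298)/(2π×0.0487×1) = 0.7336 K/W
R_outer film = 1/(h_o·2πr_oL) = 1/(24×2π×0.373×1) = 0.01778 K/W
R_total = 0.7518 K/W
Q = ΔT/R_total = 133/0.7518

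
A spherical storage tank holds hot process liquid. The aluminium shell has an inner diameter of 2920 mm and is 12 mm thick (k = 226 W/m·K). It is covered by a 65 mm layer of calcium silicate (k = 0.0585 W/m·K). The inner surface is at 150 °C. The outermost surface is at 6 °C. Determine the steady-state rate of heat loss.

Spherical conduction: R = (1/r_in − 1/r_out)/(4πk) per layer; series-sum.
R_aluminium shell = (1/1.46 − 1/1.472)/(4π×226) = 1.966×10^-6 K/W
R_calcium silicate = (1/1.472 − 1/1.537)/(4π×0.0585) = 0.03908 K/W
R_total = 0.03908 K/W
Q = ΔT/R_total = 144/0.03908

Q ≈ 3680 W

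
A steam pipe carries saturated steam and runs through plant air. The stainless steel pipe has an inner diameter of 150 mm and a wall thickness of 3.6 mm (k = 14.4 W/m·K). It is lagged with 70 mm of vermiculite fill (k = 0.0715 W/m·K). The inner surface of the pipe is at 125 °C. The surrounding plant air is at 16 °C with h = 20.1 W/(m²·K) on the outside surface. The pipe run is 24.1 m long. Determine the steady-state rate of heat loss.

Cylindrical conduction, so R = ln(r₂/r₁)/(2πkL) per layer, in series:
R_stainless steel pipe wall = ln(78.6/75)/(2π×14.4×24.1) = 2.15×10^-5 K/W
R_vermiculite fill = ln(148.6/78.6)/(2π×0.0715×24.1) = 0.05882 K/W
R_outer film = 1/(h_o·2πr_oL) = 1/(20.1×2π×0.1486×24.1) = 0.002211 K/W
R_total = 0.06106 K/W
Q = ΔT/R_total = 109/0.06106

Q ≈ 1790 W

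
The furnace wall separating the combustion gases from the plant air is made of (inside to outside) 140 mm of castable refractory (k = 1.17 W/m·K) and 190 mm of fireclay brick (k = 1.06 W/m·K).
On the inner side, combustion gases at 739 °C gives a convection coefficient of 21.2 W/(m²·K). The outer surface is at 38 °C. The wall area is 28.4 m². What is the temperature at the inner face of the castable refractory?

T ≈ 643 °C

Series thermal resistances:
R_inner film = 1/(h_i·A) = 1/(21.2×28.4) = 0.001661 K/W
R_castable refractory = L/(kA) = 0.14/(1.17×28.4) = 0.004213 K/W
R_fireclay brick = L/(kA) = 0.19/(1.06×28.4) = 0.006311 K/W
R_total = 0.01219 K/W;  Q = ΔT/R_total = 701/0.01219 = 57530 W
T_interface = T_inner − Q·ΣR(inner→interface) = 739 − 57500×0.001661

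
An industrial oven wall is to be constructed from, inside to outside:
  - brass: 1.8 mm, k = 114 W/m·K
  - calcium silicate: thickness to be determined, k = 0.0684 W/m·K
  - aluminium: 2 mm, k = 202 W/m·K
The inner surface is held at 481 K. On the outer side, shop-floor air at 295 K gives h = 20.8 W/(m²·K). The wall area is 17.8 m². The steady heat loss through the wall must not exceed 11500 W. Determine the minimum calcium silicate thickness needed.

Series thermal resistances:
R_brass = L/(kA) = 0.0018/(114×17.8) = 8.87×10^-7 K/W
R_aluminium = L/(kA) = 0.002/(202×17.8) = 5.562×10^-7 K/W
R_outer film = 1/(h_o·A) = 1/(20.8×17.8) = 0.002701 K/W
Sum of the known resistances R_other = 0.002702 K/W
Required total resistance R_tot = ΔT/Q_allow = 186/11500 = 0.01617 K/W
R_calcium silicate = R_tot − R_other = 0.01347 K/W
L = R·k·A = 0.01347×0.0684×17.8

L ≈ 16.4 mm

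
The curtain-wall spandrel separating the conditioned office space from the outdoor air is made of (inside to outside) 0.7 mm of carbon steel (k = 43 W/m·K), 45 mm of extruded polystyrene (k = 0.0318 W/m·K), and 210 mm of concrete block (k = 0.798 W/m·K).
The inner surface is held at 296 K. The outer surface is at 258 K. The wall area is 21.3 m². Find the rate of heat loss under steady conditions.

Q ≈ 482 W

Series thermal resistances:
R_carbon steel = L/(kA) = 0.0007/(43×21.3) = 7.643×10^-7 K/W
R_extruded polystyrene = L/(kA) = 0.045/(0.0318×21.3) = 0.06644 K/W
R_concrete block = L/(kA) = 0.21/(0.798×21.3) = 0.01235 K/W
R_total = 0.07879 K/W
Q = ΔT / R_total = 38 / 0.07879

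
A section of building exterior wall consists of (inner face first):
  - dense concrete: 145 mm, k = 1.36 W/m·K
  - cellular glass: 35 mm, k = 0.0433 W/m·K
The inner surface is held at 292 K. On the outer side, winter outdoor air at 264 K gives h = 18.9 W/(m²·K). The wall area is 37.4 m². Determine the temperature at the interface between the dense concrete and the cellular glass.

T ≈ 289 K

Model the wall as resistances in series:
R_dense concrete = L/(kA) = 0.145/(1.36×37.4) = 0.002851 K/W
R_cellular glass = L/(kA) = 0.035/(0.0433×37.4) = 0.02161 K/W
R_outer film = 1/(h_o·A) = 1/(18.9×37.4) = 0.001415 K/W
R_total = 0.02588 K/W;  Q = ΔT/R_total = 28/0.02588 = 1082 W
T_interface = T_inner − Q·ΣR(inner→interface) = 292 − 1080×0.002851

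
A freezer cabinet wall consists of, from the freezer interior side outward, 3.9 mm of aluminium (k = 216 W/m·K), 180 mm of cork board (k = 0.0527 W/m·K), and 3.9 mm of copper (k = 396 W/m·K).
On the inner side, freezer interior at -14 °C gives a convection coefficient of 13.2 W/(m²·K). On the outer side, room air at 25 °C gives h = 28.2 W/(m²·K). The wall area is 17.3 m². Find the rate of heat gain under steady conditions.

Q ≈ 191 W

Using the resistance-network approach (series):
R_inner film = 1/(h_i·A) = 1/(13.2×17.3) = 0.004379 K/W
R_aluminium = L/(kA) = 0.0039/(216×17.3) = 1.044×10^-6 K/W
R_cork board = L/(kA) = 0.18/(0.0527×17.3) = 0.1974 K/W
R_copper = L/(kA) = 0.0039/(396×17.3) = 5.693×10^-7 K/W
R_outer film = 1/(h_o·A) = 1/(28.2×17.3) = 0.00205 K/W
R_total = 0.2039 K/W
Q = ΔT / R_total = 39 / 0.2039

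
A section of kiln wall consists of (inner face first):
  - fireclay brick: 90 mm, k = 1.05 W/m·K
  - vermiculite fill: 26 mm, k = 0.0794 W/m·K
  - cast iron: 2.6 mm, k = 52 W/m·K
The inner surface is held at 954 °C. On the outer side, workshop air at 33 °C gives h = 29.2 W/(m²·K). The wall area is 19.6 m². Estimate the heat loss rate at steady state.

Thermal resistances in series:
R_fireclay brick = L/(kA) = 0.09/(1.05×19.6) = 0.004373 K/W
R_vermiculite fill = L/(kA) = 0.026/(0.0794×19.6) = 0.01671 K/W
R_cast iron = L/(kA) = 0.0026/(52×19.6) = 2.551×10^-6 K/W
R_outer film = 1/(h_o·A) = 1/(29.2×19.6) = 0.001747 K/W
R_total = 0.02283 K/W
Q = ΔT / R_total = 921 / 0.02283

Q ≈ 40300 W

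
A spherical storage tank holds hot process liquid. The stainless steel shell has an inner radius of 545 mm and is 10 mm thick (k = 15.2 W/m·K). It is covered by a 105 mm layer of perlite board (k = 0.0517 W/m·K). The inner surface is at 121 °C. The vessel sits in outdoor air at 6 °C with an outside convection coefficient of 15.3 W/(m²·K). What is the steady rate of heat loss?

Radial (spherical) resistances in series:
R_stainless steel shell = (1/0.545 − 1/0.555)/(4π×15.2) = 1.731×10^-4 K/W
R_perlite board = (1/0.555 − 1/0.66)/(4π×0.0517) = 0.4412 K/W
R_outer film = 1/(h·4πr_o²) = 1/(15.3×4π×0.66²) = 0.01194 K/W
R_total = 0.4533 K/W
Q = ΔT/R_total = 115/0.4533

Q ≈ 254 W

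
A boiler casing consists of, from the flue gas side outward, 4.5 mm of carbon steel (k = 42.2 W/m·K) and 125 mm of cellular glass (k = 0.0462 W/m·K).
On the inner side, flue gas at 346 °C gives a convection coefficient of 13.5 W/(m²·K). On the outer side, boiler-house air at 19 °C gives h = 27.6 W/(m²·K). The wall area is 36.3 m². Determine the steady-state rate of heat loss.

Using the resistance-network approach (series):
R_inner film = 1/(h_i·A) = 1/(13.5×36.3) = 0.002041 K/W
R_carbon steel = L/(kA) = 0.0045/(42.2×36.3) = 2.938×10^-6 K/W
R_cellular glass = L/(kA) = 0.125/(0.0462×36.3) = 0.07454 K/W
R_outer film = 1/(h_o·A) = 1/(27.6×36.3) = 9.981×10^-4 K/W
R_total = 0.07758 K/W
Q = ΔT / R_total = 327 / 0.07758

Q ≈ 4220 W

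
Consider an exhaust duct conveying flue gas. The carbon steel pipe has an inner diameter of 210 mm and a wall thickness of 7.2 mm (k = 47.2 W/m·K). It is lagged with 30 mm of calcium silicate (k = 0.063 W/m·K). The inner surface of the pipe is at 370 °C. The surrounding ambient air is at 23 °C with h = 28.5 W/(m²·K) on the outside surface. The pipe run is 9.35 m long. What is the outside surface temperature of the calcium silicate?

T ≈ 44.4 °C

Per-layer cylindrical resistances, series-summed:
R_carbon steel pipe wall = ln(112.2/105)/(2π×47.2×9.35) = 2.392×10^-5 K/W
R_calcium silicate = ln(142.2/112.2)/(2π×0.063×9.35) = 0.06402 K/W
R_outer film = 1/(h_o·2πr_oL) = 1/(28.5×2π×0.1422×9.35) = 0.0042 K/W
R_total = 0.06825 K/W
Q = ΔT/R_total = 347/0.06825
Q = 5080 W
T_interface = T_inner − Q·ΣR(inner→interface) = 370 − 5080×0.06405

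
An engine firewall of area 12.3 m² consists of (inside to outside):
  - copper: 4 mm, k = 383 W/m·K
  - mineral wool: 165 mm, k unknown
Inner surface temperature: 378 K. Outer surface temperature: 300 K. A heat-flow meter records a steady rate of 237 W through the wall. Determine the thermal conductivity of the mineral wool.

Thermal resistances in series:
R_copper = L/(kA) = 0.004/(383×12.3) = 8.491×10^-7 K/W
Sum of known resistances R_other = 8.491×10^-7 K/W
Total R = ΔT/Q = 78/237 = 0.3291 K/W
R_mineral wool = R_total − R_other = 0.3291 K/W
k = L/(R·A) = 0.165/(0.3291×12.3)

k ≈ 0.0408 W/(m·K)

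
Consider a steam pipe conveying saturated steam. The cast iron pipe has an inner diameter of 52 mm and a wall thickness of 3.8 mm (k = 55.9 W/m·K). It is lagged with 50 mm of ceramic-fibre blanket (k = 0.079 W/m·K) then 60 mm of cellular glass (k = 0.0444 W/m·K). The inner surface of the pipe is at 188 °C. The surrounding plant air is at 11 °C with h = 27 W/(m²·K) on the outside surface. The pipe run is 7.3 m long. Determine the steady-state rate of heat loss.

Radial resistances (cylindrical: R_cond = ln(r_o/r_i)/(2πkL), R_conv = 1/(h·2πrL)):
R_cast iron pipe wall = ln(29.8/26)/(2π×55.9×7.3) = 5.32×10^-5 K/W
R_ceramic-fibre blanket = ln(79.8/29.8)/(2π×0.079×7.3) = 0.2718 K/W
R_cellular glass = ln(139.8/79.8)/(2π×0.0444×7.3) = 0.2753 K/W
R_outer film = 1/(h_o·2πr_oL) = 1/(27×2π×0.1398×7.3) = 0.005776 K/W
R_total = 0.553 K/W
Q = ΔT/R_total = 177/0.553

Q ≈ 320 W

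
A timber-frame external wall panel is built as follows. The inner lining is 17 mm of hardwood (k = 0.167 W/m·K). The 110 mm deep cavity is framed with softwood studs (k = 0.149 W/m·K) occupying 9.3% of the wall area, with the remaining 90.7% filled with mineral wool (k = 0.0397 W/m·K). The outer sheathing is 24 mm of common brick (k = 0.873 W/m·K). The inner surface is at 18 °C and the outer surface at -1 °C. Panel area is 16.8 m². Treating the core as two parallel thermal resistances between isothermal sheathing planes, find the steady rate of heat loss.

Q ≈ 137 W

Sheathing layers in series; stud and cavity paths in parallel between them.
R_inner = 0.017/(0.167×16.8) = 0.006059 K/W
R_stud  = 0.11/(0.149×0.093×16.8) = 0.4725 K/W
R_cav   = 0.11/(0.0397×0.907×16.8) = 0.1818 K/W
1/R_core = 1/R_stud + 1/R_cav → R_core = 0.1313 K/W
R_outer = 0.024/(0.873×16.8) = 0.001636 K/W
R_total = 0.139 K/W
Q = ΔT/R_total = 19/0.139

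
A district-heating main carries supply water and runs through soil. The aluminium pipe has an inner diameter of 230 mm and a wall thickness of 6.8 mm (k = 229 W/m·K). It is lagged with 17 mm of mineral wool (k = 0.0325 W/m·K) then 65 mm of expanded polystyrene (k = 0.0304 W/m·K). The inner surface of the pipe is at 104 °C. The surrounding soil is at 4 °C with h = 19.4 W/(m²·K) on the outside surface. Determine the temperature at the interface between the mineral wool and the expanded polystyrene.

T ≈ 80.2 °C

For a radial system each layer contributes R = ln(r_out/r_in)/(2πkL); films add R = 1/(hA).
R_aluminium pipe wall = ln(121.8/115)/(2π×229×1) = 3.993×10^-5 K/W
R_mineral wool = ln(138.8/121.8)/(2π×0.0325×1) = 0.6398 K/W
R_expanded polystyrene = ln(203.8/138.8)/(2π×0.0304×1) = 2.011 K/W
R_outer film = 1/(h_o·2πr_oL) = 1/(19.4×2π×0.2038×1) = 0.04025 K/W
R_total = 2.691 K/W
Q = ΔT/R_total = 100/2.691
Q = 37.2 W/m
T_interface = T_inner − Q·ΣR(inner→interface) = 104 − 37.2×0.6399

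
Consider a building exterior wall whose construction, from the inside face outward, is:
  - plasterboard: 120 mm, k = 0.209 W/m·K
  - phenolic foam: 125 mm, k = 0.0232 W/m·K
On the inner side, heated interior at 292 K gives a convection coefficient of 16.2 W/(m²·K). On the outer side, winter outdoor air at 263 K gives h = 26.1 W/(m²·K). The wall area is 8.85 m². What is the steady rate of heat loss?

Model the wall as resistances in series:
R_inner film = 1/(h_i·A) = 1/(16.2×8.85) = 0.006975 K/W
R_plasterboard = L/(kA) = 0.12/(0.209×8.85) = 0.06488 K/W
R_phenolic foam = L/(kA) = 0.125/(0.0232×8.85) = 0.6088 K/W
R_outer film = 1/(h_o·A) = 1/(26.1×8.85) = 0.004329 K/W
R_total = 0.685 K/W
Q = ΔT / R_total = 29 / 0.685

Q ≈ 42.3 W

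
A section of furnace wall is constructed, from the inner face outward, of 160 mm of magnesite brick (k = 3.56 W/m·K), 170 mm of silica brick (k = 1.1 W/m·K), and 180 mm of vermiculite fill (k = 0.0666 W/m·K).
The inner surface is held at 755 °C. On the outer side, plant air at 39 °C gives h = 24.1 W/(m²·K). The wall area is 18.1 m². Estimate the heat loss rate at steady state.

Series thermal resistances:
R_magnesite brick = L/(kA) = 0.16/(3.56×18.1) = 0.002483 K/W
R_silica brick = L/(kA) = 0.17/(1.1×18.1) = 0.008538 K/W
R_vermiculite fill = L/(kA) = 0.18/(0.0666×18.1) = 0.1493 K/W
R_outer film = 1/(h_o·A) = 1/(24.1×18.1) = 0.002292 K/W
R_total = 0.1626 K/W
Q = ΔT / R_total = 716 / 0.1626

Q ≈ 4400 W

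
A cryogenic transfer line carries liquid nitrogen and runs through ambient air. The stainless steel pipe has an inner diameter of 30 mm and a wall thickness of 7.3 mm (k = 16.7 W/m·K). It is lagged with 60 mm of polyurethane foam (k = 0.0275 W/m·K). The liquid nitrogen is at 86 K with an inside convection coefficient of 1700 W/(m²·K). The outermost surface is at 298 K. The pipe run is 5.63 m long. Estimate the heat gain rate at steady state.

Q ≈ 158 W

Per-layer cylindrical resistances, series-summed:
R_inner film = 1/(h_i·2πr₁L) = 1/(1700×2π×0.015×5.63) = 0.001109 K/W
R_stainless steel pipe wall = ln(22.3/15)/(2π×16.7×5.63) = 6.712×10^-4 K/W
R_polyurethane foam = ln(82.3/22.3)/(2π×0.0275×5.63) = 1.342 K/W
R_total = 1.344 K/W
Q = ΔT/R_total = 212/1.344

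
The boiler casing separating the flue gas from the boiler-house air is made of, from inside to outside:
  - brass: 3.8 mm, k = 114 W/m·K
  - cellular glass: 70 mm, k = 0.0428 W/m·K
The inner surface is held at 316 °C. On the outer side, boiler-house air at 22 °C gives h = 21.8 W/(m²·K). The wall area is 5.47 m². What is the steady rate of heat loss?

Using the resistance-network approach (series):
R_brass = L/(kA) = 0.0038/(114×5.47) = 6.094×10^-6 K/W
R_cellular glass = L/(kA) = 0.07/(0.0428×5.47) = 0.299 K/W
R_outer film = 1/(h_o·A) = 1/(21.8×5.47) = 0.008386 K/W
R_total = 0.3074 K/W
Q = ΔT / R_total = 294 / 0.3074

Q ≈ 956 W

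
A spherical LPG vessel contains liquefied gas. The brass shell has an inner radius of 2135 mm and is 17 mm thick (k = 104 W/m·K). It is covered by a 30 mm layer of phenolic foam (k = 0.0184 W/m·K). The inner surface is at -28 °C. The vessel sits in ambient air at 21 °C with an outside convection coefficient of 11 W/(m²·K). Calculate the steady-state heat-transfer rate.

Each spherical layer contributes R = (1/r_i − 1/r_o)/(4πk):
R_brass shell = (1/2.135 − 1/2.152)/(4π×104) = 2.831×10^-6 K/W
R_phenolic foam = (1/2.152 − 1/2.182)/(4π×0.0184) = 0.02763 K/W
R_outer film = 1/(h·4πr_o²) = 1/(11×4π×2.182²) = 0.001519 K/W
R_total = 0.02915 K/W
Q = ΔT/R_total = 49/0.02915

Q ≈ 1680 W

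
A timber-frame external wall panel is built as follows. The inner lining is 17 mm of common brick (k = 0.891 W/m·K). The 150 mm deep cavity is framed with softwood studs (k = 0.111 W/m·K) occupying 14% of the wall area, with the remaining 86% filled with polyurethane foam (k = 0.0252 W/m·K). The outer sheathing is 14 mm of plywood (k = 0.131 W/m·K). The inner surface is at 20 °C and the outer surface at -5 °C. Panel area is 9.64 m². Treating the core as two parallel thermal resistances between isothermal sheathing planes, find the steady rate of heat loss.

Sheathing layers in series; stud and cavity paths in parallel between them.
R_inner = 0.017/(0.891×9.64) = 0.001979 K/W
R_stud  = 0.15/(0.111×0.14×9.64) = 1.001 K/W
R_cav   = 0.15/(0.0252×0.86×9.64) = 0.718 K/W
1/R_core = 1/R_stud + 1/R_cav → R_core = 0.4181 K/W
R_outer = 0.014/(0.131×9.64) = 0.01109 K/W
R_total = 0.4312 K/W
Q = ΔT/R_total = 25/0.4312

Q ≈ 58 W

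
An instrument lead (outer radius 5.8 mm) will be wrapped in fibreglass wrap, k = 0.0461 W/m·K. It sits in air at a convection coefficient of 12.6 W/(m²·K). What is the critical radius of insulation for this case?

For a cylinder r_cr = k/h = 0.0461/12.6
r_cr = 3.66 mm; since the bare radius (5.8 mm) is above r_cr, any added insulation will reduce heat loss.

r_cr ≈ 3.66 mm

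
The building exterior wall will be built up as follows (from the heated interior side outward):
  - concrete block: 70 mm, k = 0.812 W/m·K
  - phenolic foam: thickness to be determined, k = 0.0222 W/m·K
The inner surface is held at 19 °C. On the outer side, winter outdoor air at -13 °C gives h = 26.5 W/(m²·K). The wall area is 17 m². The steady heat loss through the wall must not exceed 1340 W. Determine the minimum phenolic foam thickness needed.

L ≈ 6.26 mm

Model the wall as resistances in series:
R_concrete block = L/(kA) = 0.07/(0.812×17) = 0.005071 K/W
R_outer film = 1/(h_o·A) = 1/(26.5×17) = 0.00222 K/W
Sum of the known resistances R_other = 0.007291 K/W
Required total resistance R_tot = ΔT/Q_allow = 32/1340 = 0.02388 K/W
R_phenolic foam = R_tot − R_other = 0.01659 K/W
L = R·k·A = 0.01659×0.0222×17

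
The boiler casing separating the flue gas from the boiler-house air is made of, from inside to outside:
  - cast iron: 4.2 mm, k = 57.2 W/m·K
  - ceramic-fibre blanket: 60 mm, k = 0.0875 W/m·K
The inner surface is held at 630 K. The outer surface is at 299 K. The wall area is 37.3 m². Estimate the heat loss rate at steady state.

Series thermal resistances:
R_cast iron = L/(kA) = 0.0042/(57.2×37.3) = 1.969×10^-6 K/W
R_ceramic-fibre blanket = L/(kA) = 0.06/(0.0875×37.3) = 0.01838 K/W
R_total = 0.01839 K/W
Q = ΔT / R_total = 331 / 0.01839

Q ≈ 18000 W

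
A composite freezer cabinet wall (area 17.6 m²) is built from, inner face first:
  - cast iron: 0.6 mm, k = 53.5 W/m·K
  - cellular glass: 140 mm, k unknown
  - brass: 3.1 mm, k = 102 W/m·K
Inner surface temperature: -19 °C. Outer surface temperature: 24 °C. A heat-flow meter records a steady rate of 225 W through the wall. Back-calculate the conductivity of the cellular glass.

k ≈ 0.0416 W/(m·K)

Treating each layer as a thermal resistance in series:
R_cast iron = L/(kA) = 0.0006/(53.5×17.6) = 6.372×10^-7 K/W
R_brass = L/(kA) = 0.0031/(102×17.6) = 1.727×10^-6 K/W
Sum of known resistances R_other = 2.364×10^-6 K/W
Total R = ΔT/Q = 43/225 = 0.1911 K/W
R_cellular glass = R_total − R_other = 0.1911 K/W
k = L/(R·A) = 0.14/(0.1911×17.6)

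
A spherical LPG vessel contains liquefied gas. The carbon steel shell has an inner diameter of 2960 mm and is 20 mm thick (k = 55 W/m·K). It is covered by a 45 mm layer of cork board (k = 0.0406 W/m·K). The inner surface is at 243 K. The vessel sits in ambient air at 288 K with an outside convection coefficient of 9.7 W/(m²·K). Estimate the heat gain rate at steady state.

For a spherical shell R = (1/r₁ − 1/r₂)/(4πk); film R = 1/(h·4πr²). In series:
R_carbon steel shell = (1/1.48 − 1/1.5)/(4π×55) = 1.303×10^-5 K/W
R_cork board = (1/1.5 − 1/1.545)/(4π×0.0406) = 0.03806 K/W
R_outer film = 1/(h·4πr_o²) = 1/(9.7×4π×1.545²) = 0.003437 K/W
R_total = 0.04151 K/W
Q = ΔT/R_total = 45/0.04151

Q ≈ 1080 W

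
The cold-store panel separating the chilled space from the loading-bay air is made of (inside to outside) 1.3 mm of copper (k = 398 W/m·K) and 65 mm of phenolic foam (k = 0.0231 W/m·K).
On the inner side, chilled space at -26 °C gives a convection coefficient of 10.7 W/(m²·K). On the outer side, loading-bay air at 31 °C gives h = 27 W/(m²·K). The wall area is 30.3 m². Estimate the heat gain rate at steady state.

Using the resistance-network approach (series):
R_inner film = 1/(h_i·A) = 1/(10.7×30.3) = 0.003084 K/W
R_copper = L/(kA) = 0.0013/(398×30.3) = 1.078×10^-7 K/W
R_phenolic foam = L/(kA) = 0.065/(0.0231×30.3) = 0.09287 K/W
R_outer film = 1/(h_o·A) = 1/(27×30.3) = 0.001222 K/W
R_total = 0.09717 K/W
Q = ΔT / R_total = 57 / 0.09717

Q ≈ 587 W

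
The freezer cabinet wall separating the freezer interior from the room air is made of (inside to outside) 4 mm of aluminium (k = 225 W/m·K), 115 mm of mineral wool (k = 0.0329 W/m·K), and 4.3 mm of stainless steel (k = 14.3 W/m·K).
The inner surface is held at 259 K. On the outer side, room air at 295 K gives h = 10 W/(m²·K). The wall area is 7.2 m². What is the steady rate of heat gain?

Using the resistance-network approach (series):
R_aluminium = L/(kA) = 0.004/(225×7.2) = 2.469×10^-6 K/W
R_mineral wool = L/(kA) = 0.115/(0.0329×7.2) = 0.4855 K/W
R_stainless steel = L/(kA) = 0.0043/(14.3×7.2) = 4.176×10^-5 K/W
R_outer film = 1/(h_o·A) = 1/(10×7.2) = 0.01389 K/W
R_total = 0.4994 K/W
Q = ΔT / R_total = 36 / 0.4994

Q ≈ 72.1 W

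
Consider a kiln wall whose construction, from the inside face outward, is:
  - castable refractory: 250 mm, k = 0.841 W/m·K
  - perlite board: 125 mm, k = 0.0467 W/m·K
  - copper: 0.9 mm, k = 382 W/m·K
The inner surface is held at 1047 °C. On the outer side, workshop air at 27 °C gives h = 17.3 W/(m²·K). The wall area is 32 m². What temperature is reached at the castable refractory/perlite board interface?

T ≈ 947 °C

Model the wall as resistances in series:
R_castable refractory = L/(kA) = 0.25/(0.841×32) = 0.00929 K/W
R_perlite board = L/(kA) = 0.125/(0.0467×32) = 0.08365 K/W
R_copper = L/(kA) = 0.0009/(382×32) = 7.363×10^-8 K/W
R_outer film = 1/(h_o·A) = 1/(17.3×32) = 0.001806 K/W
R_total = 0.09474 K/W;  Q = ΔT/R_total = 1020/0.09474 = 10770 W
T_interface = T_inner − Q·ΣR(inner→interface) = 1047 − 10800×0.00929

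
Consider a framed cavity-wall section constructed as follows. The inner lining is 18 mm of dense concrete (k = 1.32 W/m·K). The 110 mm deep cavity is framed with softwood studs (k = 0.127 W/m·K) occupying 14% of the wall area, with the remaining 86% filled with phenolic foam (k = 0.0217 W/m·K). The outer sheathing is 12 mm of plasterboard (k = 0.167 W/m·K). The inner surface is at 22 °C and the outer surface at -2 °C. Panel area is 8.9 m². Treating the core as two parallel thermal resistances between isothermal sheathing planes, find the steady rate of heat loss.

Q ≈ 68.8 W

Sheathing layers in series; stud and cavity paths in parallel between them.
R_inner = 0.018/(1.32×8.9) = 0.001532 K/W
R_stud  = 0.11/(0.127×0.14×8.9) = 0.6951 K/W
R_cav   = 0.11/(0.0217×0.86×8.9) = 0.6623 K/W
1/R_core = 1/R_stud + 1/R_cav → R_core = 0.3392 K/W
R_outer = 0.012/(0.167×8.9) = 0.008074 K/W
R_total = 0.3488 K/W
Q = ΔT/R_total = 24/0.3488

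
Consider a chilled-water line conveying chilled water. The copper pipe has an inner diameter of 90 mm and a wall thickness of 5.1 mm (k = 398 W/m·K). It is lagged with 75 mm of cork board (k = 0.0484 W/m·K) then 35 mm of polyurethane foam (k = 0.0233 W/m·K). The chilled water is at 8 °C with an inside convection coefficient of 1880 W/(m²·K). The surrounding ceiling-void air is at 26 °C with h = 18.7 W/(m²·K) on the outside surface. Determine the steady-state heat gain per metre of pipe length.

q′ ≈ 3.79 W/m

Cylindrical conduction, so R = ln(r₂/r₁)/(2πkL) per layer, in series:
R_inner film = 1/(h_i·2πr₁L) = 1/(1880×2π×0.045×1) = 0.001881 K/W
R_copper pipe wall = ln(50.1/45)/(2π×398×1) = 4.293×10^-5 K/W
R_cork board = ln(125.1/50.1)/(2π×0.0484×1) = 3.009 K/W
R_polyurethane foam = ln(160.1/125.1)/(2π×0.0233×1) = 1.685 K/W
R_outer film = 1/(h_o·2πr_oL) = 1/(18.7×2π×0.1601×1) = 0.05316 K/W
R_total = 4.749 K/W
Q = ΔT/R_total = 18/4.749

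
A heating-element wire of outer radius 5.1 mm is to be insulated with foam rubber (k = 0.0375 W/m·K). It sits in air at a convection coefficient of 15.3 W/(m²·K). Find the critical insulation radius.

r_cr ≈ 2.45 mm

For a cylinder r_cr = k/h = 0.0375/15.3
r_cr = 2.45 mm; since the bare radius (5.1 mm) is above r_cr, any added insulation will reduce heat loss.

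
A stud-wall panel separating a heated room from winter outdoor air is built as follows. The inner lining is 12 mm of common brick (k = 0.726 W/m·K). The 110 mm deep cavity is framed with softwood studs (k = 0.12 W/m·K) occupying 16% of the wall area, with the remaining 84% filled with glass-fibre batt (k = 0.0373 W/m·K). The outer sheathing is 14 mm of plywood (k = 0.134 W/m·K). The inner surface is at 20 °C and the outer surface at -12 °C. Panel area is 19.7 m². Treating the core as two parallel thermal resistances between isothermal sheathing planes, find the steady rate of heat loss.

Sheathing layers in series; stud and cavity paths in parallel between them.
R_inner = 0.012/(0.726×19.7) = 8.39×10^-4 K/W
R_stud  = 0.11/(0.12×0.16×19.7) = 0.2908 K/W
R_cav   = 0.11/(0.0373×0.84×19.7) = 0.1782 K/W
1/R_core = 1/R_stud + 1/R_cav → R_core = 0.1105 K/W
R_outer = 0.014/(0.134×19.7) = 0.005303 K/W
R_total = 0.1166 K/W
Q = ΔT/R_total = 32/0.1166

Q ≈ 274 W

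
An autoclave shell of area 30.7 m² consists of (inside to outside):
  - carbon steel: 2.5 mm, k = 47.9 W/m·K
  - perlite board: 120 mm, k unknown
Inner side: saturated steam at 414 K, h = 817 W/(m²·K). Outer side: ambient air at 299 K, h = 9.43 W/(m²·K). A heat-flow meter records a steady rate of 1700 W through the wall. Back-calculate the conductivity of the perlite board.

Model the wall as resistances in series:
R_inner film = 1/(h_i·A) = 1/(817×30.7) = 3.987×10^-5 K/W
R_carbon steel = L/(kA) = 0.0025/(47.9×30.7) = 1.7×10^-6 K/W
R_outer film = 1/(h_o·A) = 1/(9.43×30.7) = 0.003454 K/W
Sum of known resistances R_other = 0.003496 K/W
Total R = ΔT/Q = 115/1700 = 0.06765 K/W
R_perlite board = R_total − R_other = 0.06415 K/W
k = L/(R·A) = 0.12/(0.06415×30.7)

k ≈ 0.0609 W/(m·K)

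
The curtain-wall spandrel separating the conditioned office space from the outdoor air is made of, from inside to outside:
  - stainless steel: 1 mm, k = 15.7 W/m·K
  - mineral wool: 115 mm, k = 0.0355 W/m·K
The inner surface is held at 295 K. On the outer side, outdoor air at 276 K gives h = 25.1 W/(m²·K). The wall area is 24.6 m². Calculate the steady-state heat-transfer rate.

Treating each layer as a thermal resistance in series:
R_stainless steel = L/(kA) = 0.001/(15.7×24.6) = 2.589×10^-6 K/W
R_mineral wool = L/(kA) = 0.115/(0.0355×24.6) = 0.1317 K/W
R_outer film = 1/(h_o·A) = 1/(25.1×24.6) = 0.00162 K/W
R_total = 0.1333 K/W
Q = ΔT / R_total = 19 / 0.1333

Q ≈ 143 W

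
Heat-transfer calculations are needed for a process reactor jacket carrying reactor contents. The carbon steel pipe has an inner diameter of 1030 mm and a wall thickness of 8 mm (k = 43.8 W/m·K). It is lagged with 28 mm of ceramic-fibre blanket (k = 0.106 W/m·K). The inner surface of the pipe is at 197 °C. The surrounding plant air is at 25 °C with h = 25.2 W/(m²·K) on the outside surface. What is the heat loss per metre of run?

q′ ≈ 1910 W/m

Per-layer cylindrical resistances, series-summed:
R_carbon steel pipe wall = ln(523/515)/(2π×43.8×1) = 5.601×10^-5 K/W
R_ceramic-fibre blanket = ln(551/523)/(2π×0.106×1) = 0.07831 K/W
R_outer film = 1/(h_o·2πr_oL) = 1/(25.2×2π×0.551×1) = 0.01146 K/W
R_total = 0.08982 K/W
Q = ΔT/R_total = 172/0.08982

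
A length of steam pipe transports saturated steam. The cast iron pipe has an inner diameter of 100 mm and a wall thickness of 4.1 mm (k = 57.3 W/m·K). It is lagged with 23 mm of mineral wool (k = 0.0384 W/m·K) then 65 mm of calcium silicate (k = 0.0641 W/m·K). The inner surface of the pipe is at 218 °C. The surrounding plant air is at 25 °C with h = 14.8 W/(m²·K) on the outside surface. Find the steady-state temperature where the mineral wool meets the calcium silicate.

T ≈ 125 °C

Cylindrical conduction, so R = ln(r₂/r₁)/(2πkL) per layer, in series:
R_cast iron pipe wall = ln(54.1/50)/(2π×57.3×1) = 2.189×10^-4 K/W
R_mineral wool = ln(77.1/54.1)/(2π×0.0384×1) = 1.468 K/W
R_calcium silicate = ln(142.1/77.1)/(2π×0.0641×1) = 1.518 K/W
R_outer film = 1/(h_o·2πr_oL) = 1/(14.8×2π×0.1421×1) = 0.07568 K/W
R_total = 3.062 K/W
Q = ΔT/R_total = 193/3.062
Q = 63 W/m
T_interface = T_inner − Q·ΣR(inner→interface) = 218 − 63×1.469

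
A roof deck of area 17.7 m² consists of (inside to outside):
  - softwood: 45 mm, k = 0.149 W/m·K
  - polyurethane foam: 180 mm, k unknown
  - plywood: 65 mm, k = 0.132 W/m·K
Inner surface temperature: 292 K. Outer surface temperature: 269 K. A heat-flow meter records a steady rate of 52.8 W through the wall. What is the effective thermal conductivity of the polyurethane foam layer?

k ≈ 0.026 W/(m·K)

Thermal resistances in series:
R_softwood = L/(kA) = 0.045/(0.149×17.7) = 0.01706 K/W
R_plywood = L/(kA) = 0.065/(0.132×17.7) = 0.02782 K/W
Sum of known resistances R_other = 0.04488 K/W
Total R = ΔT/Q = 23/52.8 = 0.4356 K/W
R_polyurethane foam = R_total − R_other = 0.3907 K/W
k = L/(R·A) = 0.18/(0.3907×17.7)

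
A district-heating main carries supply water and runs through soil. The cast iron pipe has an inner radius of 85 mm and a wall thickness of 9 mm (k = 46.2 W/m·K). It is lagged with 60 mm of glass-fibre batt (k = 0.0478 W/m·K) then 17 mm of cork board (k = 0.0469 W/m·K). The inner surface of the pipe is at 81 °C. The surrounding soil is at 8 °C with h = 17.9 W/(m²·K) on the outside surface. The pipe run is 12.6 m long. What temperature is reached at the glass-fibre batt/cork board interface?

Treating each annulus and film as a series resistance:
R_cast iron pipe wall = ln(94/85)/(2π×46.2×12.6) = 2.752×10^-5 K/W
R_glass-fibre batt = ln(154/94)/(2π×0.0478×12.6) = 0.1305 K/W
R_cork board = ln(171/154)/(2π×0.0469×12.6) = 0.0282 K/W
R_outer film = 1/(h_o·2πr_oL) = 1/(17.9×2π×0.171×12.6) = 0.004127 K/W
R_total = 0.1628 K/W
Q = ΔT/R_total = 73/0.1628
Q = 448 W
T_interface = T_inner − Q·ΣR(inner→interface) = 81 − 448×0.1305

T ≈ 22.5 °C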